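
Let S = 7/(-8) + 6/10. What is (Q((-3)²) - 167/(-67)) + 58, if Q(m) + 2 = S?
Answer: 156023/2680 ≈ 58.218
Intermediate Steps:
S = -11/40 (S = 7*(-⅛) + 6*(⅒) = -7/8 + ⅗ = -11/40 ≈ -0.27500)
Q(m) = -91/40 (Q(m) = -2 - 11/40 = -91/40)
(Q((-3)²) - 167/(-67)) + 58 = (-91/40 - 167/(-67)) + 58 = (-91/40 - 167*(-1/67)) + 58 = (-91/40 + 167/67) + 58 = 583/2680 + 58 = 156023/2680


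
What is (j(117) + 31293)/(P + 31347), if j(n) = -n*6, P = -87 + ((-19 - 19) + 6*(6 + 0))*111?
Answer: 10197/10346 ≈ 0.98560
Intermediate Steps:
P = -309 (P = -87 + (-38 + 6*6)*111 = -87 + (-38 + 36)*111 = -87 - 2*111 = -87 - 222 = -309)
j(n) = -6*n
(j(117) + 31293)/(P + 31347) = (-6*117 + 31293)/(-309 + 31347) = (-702 + 31293)/31038 = 30591*(1/31038) = 10197/10346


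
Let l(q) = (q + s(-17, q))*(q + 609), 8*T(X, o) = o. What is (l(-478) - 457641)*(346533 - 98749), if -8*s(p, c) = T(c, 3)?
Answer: -1031307020837/8 ≈ -1.2891e+11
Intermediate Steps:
T(X, o) = o/8
s(p, c) = -3/64
l(q) = (609 + q)*(-3/64 + q) (l(q) = (q - 3/64)*(q + 609) = (-3/64 + q)*(609 + q) = (609 + q)*(-3/64 + q))
(l(-478) - 457641)*(346533 - 98749) = ((-1827/64 + (-478)² + (38973/64)*(-478)) - 457641)*(346533 - 98749) = ((-1827/64 + 228484 - 9314547/32) - 457641)*247784 = (-4007945/64 - 457641)*247784 = -33296969/64*247784 = -1031307020837/8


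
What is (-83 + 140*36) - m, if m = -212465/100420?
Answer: 99598881/20084 ≈ 4959.1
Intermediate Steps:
m = -42493/20084 (m = -212465*1/100420 = -42493/20084 ≈ -2.1158)
(-83 + 140*36) - m = (-83 + 140*36) - 1*(-42493/20084) = (-83 + 5040) + 42493/20084 = 4957 + 42493/20084 = 99598881/20084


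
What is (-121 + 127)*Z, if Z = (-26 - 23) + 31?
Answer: -108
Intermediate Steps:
Z = -18 (Z = -49 + 31 = -18)
(-121 + 127)*Z = (-121 + 127)*(-18) = 6*(-18) = -108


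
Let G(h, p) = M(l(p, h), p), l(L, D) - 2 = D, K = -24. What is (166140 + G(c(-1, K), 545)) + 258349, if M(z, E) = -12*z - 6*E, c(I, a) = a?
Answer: 421483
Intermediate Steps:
l(L, D) = 2 + D
G(h, p) = -24 - 12*h - 6*p (G(h, p) = -12*(2 + h) - 6*p = (-24 - 12*h) - 6*p = -24 - 12*h - 6*p)
(166140 + G(c(-1, K), 545)) + 258349 = (166140 + (-24 - 12*(-24) - 6*545)) + 258349 = (166140 + (-24 + 288 - 3270)) + 258349 = (166140 - 3006) + 258349 = 163134 + 258349 = 421483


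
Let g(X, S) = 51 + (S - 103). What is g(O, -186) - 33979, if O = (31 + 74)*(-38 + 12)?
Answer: -34217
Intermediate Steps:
O = -2730 (O = 105*(-26) = -2730)
g(X, S) = -52 + S (g(X, S) = 51 + (-103 + S) = -52 + S)
g(O, -186) - 33979 = (-52 - 186) - 33979 = -238 - 33979 = -34217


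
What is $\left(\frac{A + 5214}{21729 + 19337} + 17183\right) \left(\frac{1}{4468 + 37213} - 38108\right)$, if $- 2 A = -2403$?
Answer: $- \frac{2241659385098054889}{3423343892} \approx -6.5482 \cdot 10^{8}$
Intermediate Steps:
$A = \frac{2403}{2}$ ($A = \left(- \frac{1}{2}\right) \left(-2403\right) = \frac{2403}{2} \approx 1201.5$)
$\left(\frac{A + 5214}{21729 + 19337} + 17183\right) \left(\frac{1}{4468 + 37213} - 38108\right) = \left(\frac{\frac{2403}{2} + 5214}{21729 + 19337} + 17183\right) \left(\frac{1}{4468 + 37213} - 38108\right) = \left(\frac{12831}{2 \cdot 41066} + 17183\right) \left(\frac{1}{41681} - 38108\right) = \left(\frac{12831}{2} \cdot \frac{1}{41066} + 17183\right) \left(\frac{1}{41681} - 38108\right) = \left(\frac{12831}{82132} + 17183\right) \left(- \frac{1588379547}{41681}\right) = \frac{1411286987}{82132} \left(- \frac{1588379547}{41681}\right) = - \frac{2241659385098054889}{3423343892}$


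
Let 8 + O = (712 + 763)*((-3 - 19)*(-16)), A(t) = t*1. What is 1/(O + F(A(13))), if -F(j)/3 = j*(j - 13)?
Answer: 1/519192 ≈ 1.9261e-6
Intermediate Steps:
A(t) = t
F(j) = -3*j*(-13 + j) (F(j) = -3*j*(j - 13) = -3*j*(-13 + j))
O = 519192 (O = -8 + (712 + 763)*((-3 - 19)*(-16)) = -8 + 1475*(-22*(-16)) = -8 + 1475*352 = -8 + 519200 = 519192)
1/(O + F(A(13))) = 1/(519192 + 3*13*(13 - 1*13)) = 1/(519192 + 3*13*(13 - 13)) = 1/(519192 + 3*13*0) = 1/(519192 + 0) = 1/519192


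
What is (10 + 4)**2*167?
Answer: 32732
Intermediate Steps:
(10 + 4)**2*167 = 14**2*167 = 196*167 = 32732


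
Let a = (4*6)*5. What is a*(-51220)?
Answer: -6146400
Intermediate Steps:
a = 120 (a = 24*5 = 120)
a*(-51220) = 120*(-51220) = -6146400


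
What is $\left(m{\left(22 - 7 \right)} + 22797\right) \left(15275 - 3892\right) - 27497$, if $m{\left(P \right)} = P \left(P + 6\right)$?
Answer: $263056399$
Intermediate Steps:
$m{\left(P \right)} = P \left(6 + P\right)$
$\left(m{\left(22 - 7 \right)} + 22797\right) \left(15275 - 3892\right) - 27497 = \left(\left(22 - 7\right) \left(6 + \left(22 - 7\right)\right) + 22797\right) \left(15275 - 3892\right) - 27497 = \left(\left(22 - 7\right) \left(6 + \left(22 - 7\right)\right) + 22797\right) 11383 - 27497 = \left(15 \left(6 + 15\right) + 22797\right) 11383 - 27497 = \left(15 \cdot 21 + 22797\right) 11383 - 27497 = \left(315 + 22797\right) 11383 - 27497 = 23112 \cdot 11383 - 27497 = 263083896 - 27497 = 263056399$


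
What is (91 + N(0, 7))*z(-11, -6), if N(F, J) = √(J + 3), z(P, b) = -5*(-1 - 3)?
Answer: 1820 + 20*√10 ≈ 1883.2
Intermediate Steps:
z(P, b) = 20 (z(P, b) = -5*(-4) = 20)
N(F, J) = √(3 + J)
(91 + N(0, 7))*z(-11, -6) = (91 + √(3 + 7))*20 = (91 + √10)*20 = 1820 + 20*√10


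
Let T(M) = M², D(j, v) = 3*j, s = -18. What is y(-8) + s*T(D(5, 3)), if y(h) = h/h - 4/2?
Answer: -4051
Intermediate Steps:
y(h) = -1 (y(h) = 1 - 4*½ = 1 - 2 = -1)
y(-8) + s*T(D(5, 3)) = -1 - 18*(3*5)² = -1 - 18*15² = -1 - 18*225 = -1 - 4050 = -4051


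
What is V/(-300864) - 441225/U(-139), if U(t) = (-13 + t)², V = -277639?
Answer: -986985523/54305952 ≈ -18.175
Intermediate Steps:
V/(-300864) - 441225/U(-139) = -277639/(-300864) - 441225/(-13 - 139)² = -277639*(-1/300864) - 441225/((-152)²) = 277639/300864 - 441225/23104 = -986985523/54305952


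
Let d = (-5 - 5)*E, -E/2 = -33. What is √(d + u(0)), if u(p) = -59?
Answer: I*√719 ≈ 26.814*I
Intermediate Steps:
E = 66 (E = -2*(-33) = 66)
d = -660 (d = (-5 - 5)*66 = -10*66 = -660)
√(d + u(0)) = √(-660 - 59) = √(-719) = I*√719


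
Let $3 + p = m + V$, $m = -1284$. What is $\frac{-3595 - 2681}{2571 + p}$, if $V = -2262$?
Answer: $\frac{1046}{163} \approx 6.4172$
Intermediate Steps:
$p = -3549$ ($p = -3 - 3546 = -3549$)
$\frac{-3595 - 2681}{2571 + p} = \frac{-3595 - 2681}{2571 - 3549} = - \frac{6276}{-978} = \left(-6276\right) \left(- \frac{1}{978}\right) = \frac{1046}{163}$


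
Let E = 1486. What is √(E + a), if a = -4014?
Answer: 4*I*√158 ≈ 50.279*I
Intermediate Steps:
√(E + a) = √(1486 - 4014) = √(-2528) = 4*I*√158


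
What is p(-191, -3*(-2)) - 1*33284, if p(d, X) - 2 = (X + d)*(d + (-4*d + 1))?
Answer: -139472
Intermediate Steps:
p(d, X) = 2 + (1 - 3*d)*(X + d) (p(d, X) = 2 + (X + d)*(d + (-4*d + 1)) = 2 + (X + d)*(d + (1 - 4*d)) = 2 + (X + d)*(1 - 3*d) = 2 + (1 - 3*d)*(X + d))
p(-191, -3*(-2)) - 1*33284 = (2 - 3*(-2) - 191 - 3*(-191)² - 3*(-3*(-2))*(-191)) - 1*33284 = (2 + 6 - 191 - 3*36481 - 3*6*(-191)) - 33284 = (2 + 6 - 191 - 109443 + 3438) - 33284 = -106188 - 33284 = -139472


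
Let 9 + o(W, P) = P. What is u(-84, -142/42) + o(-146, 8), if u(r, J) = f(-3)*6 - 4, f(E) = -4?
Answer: -29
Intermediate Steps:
u(r, J) = -28 (u(r, J) = -4*6 - 4 = -24 - 4 = -28)
o(W, P) = -9 + P
u(-84, -142/42) + o(-146, 8) = -28 + (-9 + 8) = -28 - 1 = -29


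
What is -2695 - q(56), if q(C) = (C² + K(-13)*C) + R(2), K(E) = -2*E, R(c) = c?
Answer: -7289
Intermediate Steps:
q(C) = 2 + C² + 26*C (q(C) = (C² + (-2*(-13))*C) + 2 = (C² + 26*C) + 2 = 2 + C² + 26*C)
-2695 - q(56) = -2695 - (2 + 56² + 26*56) = -2695 - (2 + 3136 + 1456) = -2695 - 1*4594 = -2695 - 4594 = -7289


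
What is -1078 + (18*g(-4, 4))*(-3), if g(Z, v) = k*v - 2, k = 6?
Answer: -2266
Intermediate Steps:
g(Z, v) = -2 + 6*v (g(Z, v) = 6*v - 2 = -2 + 6*v)
-1078 + (18*g(-4, 4))*(-3) = -1078 + (18*(-2 + 6*4))*(-3) = -1078 + (18*(-2 + 24))*(-3) = -1078 + (18*22)*(-3) = -1078 + 396*(-3) = -1078 - 1188 = -2266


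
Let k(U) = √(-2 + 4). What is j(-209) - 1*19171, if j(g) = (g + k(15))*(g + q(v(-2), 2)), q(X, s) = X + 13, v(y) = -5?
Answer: 22838 - 201*√2 ≈ 22554.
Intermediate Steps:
k(U) = √2
q(X, s) = 13 + X
j(g) = (8 + g)*(g + √2) (j(g) = (g + √2)*(g + (13 - 5)) = (g + √2)*(g + 8) = (g + √2)*(8 + g) = (8 + g)*(g + √2))
j(-209) - 1*19171 = ((-209)² + 8*(-209) + 8*√2 - 209*√2) - 1*19171 = (43681 - 1672 + 8*√2 - 209*√2) - 19171 = (42009 - 201*√2) - 19171 = 22838 - 201*√2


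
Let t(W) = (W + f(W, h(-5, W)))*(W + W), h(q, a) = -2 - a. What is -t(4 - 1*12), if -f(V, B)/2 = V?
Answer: 128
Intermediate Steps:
f(V, B) = -2*V
t(W) = -2*W² (t(W) = (W - 2*W)*(W + W) = (-W)*(2*W) = -2*W²)
-t(4 - 1*12) = -(-2)*(4 - 1*12)² = -(-2)*(4 - 12)² = -(-2)*(-8)² = -(-2)*64 = -1*(-128) = 128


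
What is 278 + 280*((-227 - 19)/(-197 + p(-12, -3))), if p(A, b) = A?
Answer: 126982/209 ≈ 607.57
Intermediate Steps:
278 + 280*((-227 - 19)/(-197 + p(-12, -3))) = 278 + 280*((-227 - 19)/(-197 - 12)) = 278 + 280*(-246/(-209)) = 278 + 280*(-246*(-1/209)) = 278 + 280*(246/209) = 278 + 68880/209 = 126982/209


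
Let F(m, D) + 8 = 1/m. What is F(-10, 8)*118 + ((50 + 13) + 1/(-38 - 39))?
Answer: -343733/385 ≈ -892.81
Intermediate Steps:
F(m, D) = -8 + 1/m
F(-10, 8)*118 + ((50 + 13) + 1/(-38 - 39)) = (-8 + 1/(-10))*118 + ((50 + 13) + 1/(-38 - 39)) = (-8 - ⅒)*118 + (63 + 1/(-77)) = -81/10*118 + (63 - 1/77) = -4779/5 + 4850/77 = -343733/385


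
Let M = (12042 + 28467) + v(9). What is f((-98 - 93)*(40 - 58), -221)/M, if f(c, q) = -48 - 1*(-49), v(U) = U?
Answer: 1/40518 ≈ 2.4680e-5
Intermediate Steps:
f(c, q) = 1 (f(c, q) = -48 + 49 = 1)
M = 40518 (M = (12042 + 28467) + 9 = 40509 + 9 = 40518)
f((-98 - 93)*(40 - 58), -221)/M = 1/40518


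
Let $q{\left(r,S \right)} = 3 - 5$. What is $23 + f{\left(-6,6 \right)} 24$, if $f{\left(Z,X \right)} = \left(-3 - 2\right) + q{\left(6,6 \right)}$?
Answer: $-145$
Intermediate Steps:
$q{\left(r,S \right)} = -2$
$f{\left(Z,X \right)} = -7$ ($f{\left(Z,X \right)} = \left(-3 - 2\right) - 2 = -5 - 2 = -7$)
$23 + f{\left(-6,6 \right)} 24 = 23 - 168 = -145$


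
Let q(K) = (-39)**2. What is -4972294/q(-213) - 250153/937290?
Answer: -1553620641991/475206030 ≈ -3269.4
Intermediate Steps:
q(K) = 1521
-4972294/q(-213) - 250153/937290 = -4972294/1521 - 250153/937290 = -1553620641991/475206030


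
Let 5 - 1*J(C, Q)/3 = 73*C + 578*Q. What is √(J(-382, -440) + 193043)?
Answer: 2*√259919 ≈ 1019.6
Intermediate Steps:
J(C, Q) = 15 - 1734*Q - 219*C (J(C, Q) = 15 - 3*(73*C + 578*Q) = 15 + (-1734*Q - 219*C) = 15 - 1734*Q - 219*C)
√(J(-382, -440) + 193043) = √((15 - 1734*(-440) - 219*(-382)) + 193043) = √((15 + 762960 + 83658) + 193043) = √(846633 + 193043) = √1039676 = 2*√259919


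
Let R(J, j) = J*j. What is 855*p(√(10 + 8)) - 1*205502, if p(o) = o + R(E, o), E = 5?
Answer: -205502 + 15390*√2 ≈ -1.8374e+5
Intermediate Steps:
p(o) = 6*o (p(o) = o + 5*o = 6*o)
855*p(√(10 + 8)) - 1*205502 = 855*(6*√(10 + 8)) - 1*205502 = 855*(6*√18) - 205502 = 855*(6*(3*√2)) - 205502 = 855*(18*√2) - 205502 = 15390*√2 - 205502 = -205502 + 15390*√2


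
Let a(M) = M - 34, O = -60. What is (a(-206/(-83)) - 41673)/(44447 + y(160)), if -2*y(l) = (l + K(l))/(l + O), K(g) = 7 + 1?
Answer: -86536875/92225782 ≈ -0.93832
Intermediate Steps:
K(g) = 8
a(M) = -34 + M
y(l) = -(8 + l)/(2*(-60 + l)) (y(l) = -(l + 8)/(2*(l - 60)) = -(8 + l)/(2*(-60 + l)))
(a(-206/(-83)) - 41673)/(44447 + y(160)) = ((-34 - 206/(-83)) - 41673)/(44447 + (-8 - 1*160)/(2*(-60 + 160))) = ((-34 - 206*(-1/83)) - 41673)/(44447 + (½)*(-8 - 160)/100) = ((-34 + 206/83) - 41673)/(44447 + (½)*(1/100)*(-168)) = (-2616/83 - 41673)/(44447 - 21/25) = -3461475/(83*1111154/25) = -3461475/83*25/1111154 = -86536875/92225782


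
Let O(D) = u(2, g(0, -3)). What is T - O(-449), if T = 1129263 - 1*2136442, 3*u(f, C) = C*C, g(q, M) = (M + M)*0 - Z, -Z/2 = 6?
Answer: -1007227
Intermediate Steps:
Z = -12 (Z = -2*6 = -12)
g(q, M) = 12 (g(q, M) = (M + M)*0 - 1*(-12) = (2*M)*0 + 12 = 0 + 12 = 12)
u(f, C) = C²/3 (u(f, C) = (C*C)/3 = C²/3)
O(D) = 48 (O(D) = (⅓)*12² = (⅓)*144 = 48)
T = -1007179 (T = 1129263 - 2136442 = -1007179)
T - O(-449) = -1007179 - 1*48 = -1007179 - 48 = -1007227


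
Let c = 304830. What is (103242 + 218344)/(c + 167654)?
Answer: 160793/236242 ≈ 0.68063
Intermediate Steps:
(103242 + 218344)/(c + 167654) = (103242 + 218344)/(304830 + 167654) = 321586/472484 = 321586*(1/472484) = 160793/236242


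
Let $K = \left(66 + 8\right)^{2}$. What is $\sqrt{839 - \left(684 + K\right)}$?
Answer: $i \sqrt{5321} \approx 72.945 i$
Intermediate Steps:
$K = 5476$ ($K = 74^{2} = 5476$)
$\sqrt{839 - \left(684 + K\right)} = \sqrt{839 - 6160} = \sqrt{-5321} = i \sqrt{5321}$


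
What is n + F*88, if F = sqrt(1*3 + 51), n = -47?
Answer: -47 + 264*sqrt(6) ≈ 599.67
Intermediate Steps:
F = 3*sqrt(6) (F = sqrt(3 + 51) = sqrt(54) = 3*sqrt(6) ≈ 7.3485)
n + F*88 = -47 + (3*sqrt(6))*88 = -47 + 264*sqrt(6)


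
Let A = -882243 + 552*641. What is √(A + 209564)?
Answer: I*√318847 ≈ 564.67*I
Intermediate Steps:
A = -528411 (A = -882243 + 353832 = -528411)
√(A + 209564) = √(-528411 + 209564) = √(-318847) = I*√318847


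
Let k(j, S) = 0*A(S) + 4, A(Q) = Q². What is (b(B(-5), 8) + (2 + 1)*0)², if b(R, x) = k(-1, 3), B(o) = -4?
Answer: 16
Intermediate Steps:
k(j, S) = 4 (k(j, S) = 0*S² + 4 = 0 + 4 = 4)
b(R, x) = 4
(b(B(-5), 8) + (2 + 1)*0)² = (4 + (2 + 1)*0)² = (4 + 3*0)² = (4 + 0)² = 4² = 16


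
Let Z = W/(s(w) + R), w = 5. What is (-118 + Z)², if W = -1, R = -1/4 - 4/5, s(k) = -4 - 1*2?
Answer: 276157924/19881 ≈ 13891.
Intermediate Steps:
s(k) = -6 (s(k) = -4 - 2 = -6)
R = -21/20 (R = -1*¼ - 4*⅕ = -¼ - ⅘ = -21/20 ≈ -1.0500)
Z = 20/141 (Z = -1/(-6 - 21/20) = -1/(-141/20) = -1*(-20/141) = 20/141 ≈ 0.14184)
(-118 + Z)² = (-118 + 20/141)² = (-16618/141)² = 276157924/19881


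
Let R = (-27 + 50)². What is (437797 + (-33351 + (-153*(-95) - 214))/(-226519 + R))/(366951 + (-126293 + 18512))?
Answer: 4946888153/2928491415 ≈ 1.6892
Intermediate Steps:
R = 529 (R = 23² = 529)
(437797 + (-33351 + (-153*(-95) - 214))/(-226519 + R))/(366951 + (-126293 + 18512)) = (437797 + (-33351 + (-153*(-95) - 214))/(-226519 + 529))/(366951 + (-126293 + 18512)) = (437797 + (-33351 + (14535 - 214))/(-225990))/(366951 - 107781) = (437797 + (-33351 + 14321)*(-1/225990))/259170 = (437797 - 19030*(-1/225990))*(1/259170) = (437797 + 1903/22599)*(1/259170) = (9893776306/22599)*(1/259170) = 4946888153/2928491415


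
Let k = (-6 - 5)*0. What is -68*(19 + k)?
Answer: -1292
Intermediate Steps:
k = 0 (k = -11*0 = 0)
-68*(19 + k) = -68*(19 + 0) = -68*19 = -1292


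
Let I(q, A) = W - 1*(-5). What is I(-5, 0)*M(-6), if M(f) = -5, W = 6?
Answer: -55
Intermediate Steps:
I(q, A) = 11 (I(q, A) = 6 - 1*(-5) = 6 + 5 = 11)
I(-5, 0)*M(-6) = 11*(-5) = -55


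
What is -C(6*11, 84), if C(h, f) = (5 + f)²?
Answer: -7921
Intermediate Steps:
-C(6*11, 84) = -(5 + 84)² = -1*89² = -1*7921 = -7921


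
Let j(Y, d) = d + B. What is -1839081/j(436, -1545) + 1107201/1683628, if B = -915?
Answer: 129127165847/172571870 ≈ 748.25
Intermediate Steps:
j(Y, d) = -915 + d (j(Y, d) = d - 915 = -915 + d)
-1839081/j(436, -1545) + 1107201/1683628 = -1839081/(-915 - 1545) + 1107201/1683628 = -1839081/(-2460) + 1107201*(1/1683628) = -1839081*(-1/2460) + 1107201/1683628 = 613027/820 + 1107201/1683628 = 129127165847/172571870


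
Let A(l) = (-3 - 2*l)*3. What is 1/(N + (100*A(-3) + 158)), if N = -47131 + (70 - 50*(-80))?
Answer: -1/42003 ≈ -2.3808e-5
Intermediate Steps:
A(l) = -9 - 6*l
N = -43061 (N = -47131 + (70 + 4000) = -47131 + 4070 = -43061)
1/(N + (100*A(-3) + 158)) = 1/(-43061 + (100*(-9 - 6*(-3)) + 158)) = 1/(-43061 + (100*(-9 + 18) + 158)) = 1/(-43061 + (100*9 + 158)) = 1/(-43061 + (900 + 158)) = 1/(-43061 + 1058) = 1/(-42003) = -1/42003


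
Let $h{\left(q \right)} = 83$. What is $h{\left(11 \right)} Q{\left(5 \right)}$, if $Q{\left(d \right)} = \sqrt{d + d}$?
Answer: $83 \sqrt{10} \approx 262.47$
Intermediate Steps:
$Q{\left(d \right)} = \sqrt{2} \sqrt{d}$ ($Q{\left(d \right)} = \sqrt{2 d} = \sqrt{2} \sqrt{d}$)
$h{\left(11 \right)} Q{\left(5 \right)} = 83 \sqrt{2} \sqrt{5} = 83 \sqrt{10}$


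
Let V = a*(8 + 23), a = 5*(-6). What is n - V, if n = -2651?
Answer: -1721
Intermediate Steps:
a = -30
V = -930 (V = -30*(8 + 23) = -30*31 = -930)
n - V = -2651 - 1*(-930) = -2651 + 930 = -1721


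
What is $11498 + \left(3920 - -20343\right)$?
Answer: $35761$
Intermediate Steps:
$11498 + \left(3920 - -20343\right) = 11498 + \left(3920 + 20343\right) = 11498 + 24263 = 35761$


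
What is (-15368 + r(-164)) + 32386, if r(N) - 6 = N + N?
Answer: 16696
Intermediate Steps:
r(N) = 6 + 2*N (r(N) = 6 + (N + N) = 6 + 2*N)
(-15368 + r(-164)) + 32386 = (-15368 + (6 + 2*(-164))) + 32386 = (-15368 + (6 - 328)) + 32386 = (-15368 - 322) + 32386 = -15690 + 32386 = 16696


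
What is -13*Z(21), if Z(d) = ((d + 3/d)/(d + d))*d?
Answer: -962/7 ≈ -137.43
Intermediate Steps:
Z(d) = d/2 + 3/(2*d) (Z(d) = ((d + 3/d)/((2*d)))*d = ((d + 3/d)*(1/(2*d)))*d = ((d + 3/d)/(2*d))*d = d/2 + 3/(2*d))
-13*Z(21) = -13*(3 + 21²)/(2*21) = -13*(3 + 441)/(2*21) = -13*444/(2*21) = -13*74/7 = -962/7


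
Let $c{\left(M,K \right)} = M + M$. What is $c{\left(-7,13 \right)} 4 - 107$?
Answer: $-163$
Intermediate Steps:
$c{\left(M,K \right)} = 2 M$
$c{\left(-7,13 \right)} 4 - 107 = 2 \left(-7\right) 4 - 107 = \left(-14\right) 4 - 107 = -56 - 107 = -163$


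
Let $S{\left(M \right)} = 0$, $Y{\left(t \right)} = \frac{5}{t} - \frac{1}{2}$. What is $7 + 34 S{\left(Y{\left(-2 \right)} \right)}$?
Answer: $7$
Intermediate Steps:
$Y{\left(t \right)} = - \frac{1}{2} + \frac{5}{t}$ ($Y{\left(t \right)} = \frac{5}{t} - \frac{1}{2} = - \frac{1}{2} + \frac{5}{t}$)
$7 + 34 S{\left(Y{\left(-2 \right)} \right)} = 7 + 34 \cdot 0 = 7 + 0 = 7$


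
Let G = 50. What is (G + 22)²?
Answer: 5184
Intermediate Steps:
(G + 22)² = (50 + 22)² = 72² = 5184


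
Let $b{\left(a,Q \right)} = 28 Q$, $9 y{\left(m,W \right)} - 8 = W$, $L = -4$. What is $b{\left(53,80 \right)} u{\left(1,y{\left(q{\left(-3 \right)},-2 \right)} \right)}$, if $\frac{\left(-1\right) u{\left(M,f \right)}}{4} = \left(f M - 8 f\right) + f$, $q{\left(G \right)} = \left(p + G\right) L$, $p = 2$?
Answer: $35840$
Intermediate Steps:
$q{\left(G \right)} = -8 - 4 G$ ($q{\left(G \right)} = \left(2 + G\right) \left(-4\right) = -8 - 4 G$)
$y{\left(m,W \right)} = \frac{8}{9} + \frac{W}{9}$
$u{\left(M,f \right)} = 28 f - 4 M f$ ($u{\left(M,f \right)} = - 4 \left(\left(f M - 8 f\right) + f\right) = - 4 \left(\left(M f - 8 f\right) + f\right) = - 4 \left(\left(- 8 f + M f\right) + f\right) = - 4 \left(- 7 f + M f\right) = 28 f - 4 M f$)
$b{\left(53,80 \right)} u{\left(1,y{\left(q{\left(-3 \right)},-2 \right)} \right)} = 28 \cdot 80 \cdot 4 \left(\frac{8}{9} + \frac{1}{9} \left(-2\right)\right) \left(7 - 1\right) = 2240 \cdot 4 \left(\frac{8}{9} - \frac{2}{9}\right) \left(7 - 1\right) = 2240 \cdot 4 \cdot \frac{2}{3} \cdot 6 = 2240 \cdot 16 = 35840$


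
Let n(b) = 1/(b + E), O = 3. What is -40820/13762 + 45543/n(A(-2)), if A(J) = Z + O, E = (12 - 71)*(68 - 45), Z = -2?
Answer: -424945175758/6881 ≈ -6.1756e+7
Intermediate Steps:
E = -1357 (E = -59*23 = -1357)
A(J) = 1 (A(J) = -2 + 3 = 1)
n(b) = 1/(-1357 + b) (n(b) = 1/(b - 1357) = 1/(-1357 + b))
-40820/13762 + 45543/n(A(-2)) = -40820/13762 + 45543/(1/(-1357 + 1)) = -40820*1/13762 + 45543/(1/(-1356)) = -20410/6881 + 45543/(-1/1356) = -20410/6881 + 45543*(-1356) = -20410/6881 - 61756308 = -424945175758/6881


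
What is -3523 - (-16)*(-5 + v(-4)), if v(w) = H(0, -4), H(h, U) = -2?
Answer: -3635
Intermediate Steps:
v(w) = -2
-3523 - (-16)*(-5 + v(-4)) = -3523 - (-16)*(-5 - 2) = -3523 - (-16)*(-7) = -3523 - 1*112 = -3523 - 112 = -3635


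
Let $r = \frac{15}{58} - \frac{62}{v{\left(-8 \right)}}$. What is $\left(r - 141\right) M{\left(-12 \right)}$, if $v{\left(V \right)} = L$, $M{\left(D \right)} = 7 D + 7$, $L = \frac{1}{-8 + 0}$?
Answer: $- \frac{1586585}{58} \approx -27355.0$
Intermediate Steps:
$L = - \frac{1}{8}$ ($L = \frac{1}{-8} = - \frac{1}{8} \approx -0.125$)
$M{\left(D \right)} = 7 + 7 D$
$v{\left(V \right)} = - \frac{1}{8}$
$r = \frac{28783}{58}$ ($r = \frac{15}{58} - \frac{62}{- \frac{1}{8}} = 15 \cdot \frac{1}{58} - -496 = \frac{15}{58} + 496 = \frac{28783}{58} \approx 496.26$)
$\left(r - 141\right) M{\left(-12 \right)} = \left(\frac{28783}{58} - 141\right) \left(7 + 7 \left(-12\right)\right) = \frac{20605 \left(7 - 84\right)}{58} = \frac{20605}{58} \left(-77\right) = - \frac{1586585}{58}$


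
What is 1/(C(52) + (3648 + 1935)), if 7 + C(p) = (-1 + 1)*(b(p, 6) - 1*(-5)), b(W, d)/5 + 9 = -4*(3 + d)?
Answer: 1/5576 ≈ 0.00017934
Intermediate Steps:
b(W, d) = -105 - 20*d (b(W, d) = -45 + 5*(-4*(3 + d)) = -45 + 5*(-12 - 4*d) = -45 + (-60 - 20*d) = -105 - 20*d)
C(p) = -7 (C(p) = -7 + (-1 + 1)*((-105 - 20*6) - 1*(-5)) = -7 + 0*((-105 - 120) + 5) = -7 + 0*(-225 + 5) = -7 + 0*(-220) = -7 + 0 = -7)
1/(C(52) + (3648 + 1935)) = 1/(-7 + (3648 + 1935)) = 1/(-7 + 5583) = 1/5576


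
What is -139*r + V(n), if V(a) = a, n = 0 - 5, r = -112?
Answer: 15563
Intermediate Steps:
n = -5
-139*r + V(n) = -139*(-112) - 5 = 15568 - 5 = 15563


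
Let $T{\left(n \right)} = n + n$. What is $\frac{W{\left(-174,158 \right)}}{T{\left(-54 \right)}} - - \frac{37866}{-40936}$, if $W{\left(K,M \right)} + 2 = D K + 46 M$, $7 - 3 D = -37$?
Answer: $- \frac{24632729}{552636} \approx -44.573$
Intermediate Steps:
$D = \frac{44}{3}$ ($D = \frac{7}{3} - - \frac{37}{3} = \frac{7}{3} + \frac{37}{3} = \frac{44}{3} \approx 14.667$)
$W{\left(K,M \right)} = -2 + 46 M + \frac{44 K}{3}$ ($W{\left(K,M \right)} = -2 + \left(\frac{44 K}{3} + 46 M\right) = -2 + \left(46 M + \frac{44 K}{3}\right) = -2 + 46 M + \frac{44 K}{3}$)
$T{\left(n \right)} = 2 n$
$\frac{W{\left(-174,158 \right)}}{T{\left(-54 \right)}} - - \frac{37866}{-40936} = \frac{-2 + 46 \cdot 158 + \frac{44}{3} \left(-174\right)}{2 \left(-54\right)} - - \frac{37866}{-40936} = \frac{-2 + 7268 - 2552}{-108} - \left(-37866\right) \left(- \frac{1}{40936}\right) = 4714 \left(- \frac{1}{108}\right) - \frac{18933}{20468} = - \frac{2357}{54} - \frac{18933}{20468} = - \frac{24632729}{552636}$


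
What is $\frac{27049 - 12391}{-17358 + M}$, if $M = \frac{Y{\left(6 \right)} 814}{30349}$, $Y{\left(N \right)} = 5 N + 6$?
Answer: $- \frac{6740237}{7981343} \approx -0.8445$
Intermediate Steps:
$Y{\left(N \right)} = 6 + 5 N$
$M = \frac{2664}{2759}$ ($M = \frac{\left(6 + 5 \cdot 6\right) 814}{30349} = \left(6 + 30\right) 814 \cdot \frac{1}{30349} = 36 \cdot 814 \cdot \frac{1}{30349} = 29304 \cdot \frac{1}{30349} = \frac{2664}{2759} \approx 0.96557$)
$\frac{27049 - 12391}{-17358 + M} = \frac{27049 - 12391}{-17358 + \frac{2664}{2759}} = \frac{14658}{- \frac{47888058}{2759}} = 14658 \left(- \frac{2759}{47888058}\right) = - \frac{6740237}{7981343}$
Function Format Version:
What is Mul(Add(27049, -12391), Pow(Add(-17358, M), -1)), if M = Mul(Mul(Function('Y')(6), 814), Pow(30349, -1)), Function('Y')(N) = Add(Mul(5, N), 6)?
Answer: Rational(-6740237, 7981343) ≈ -0.84450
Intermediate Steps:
Function('Y')(N) = Add(6, Mul(5, N))
M = Rational(2664, 2759) (M = Mul(Mul(Add(6, Mul(5, 6)), 814), Pow(30349, -1)) = Mul(Mul(Add(6, 30), 814), Rational(1, 30349)) = Mul(Mul(36, 814), Rational(1, 30349)) = Mul(29304, Rational(1, 30349)) = Rational(2664, 2759) ≈ 0.96557)
Mul(Add(27049, -12391), Pow(Add(-17358, M), -1)) = Mul(Add(27049, -12391), Pow(Add(-17358, Rational(2664, 2759)), -1)) = Mul(14658, Pow(Rational(-47888058, 2759), -1)) = Mul(14658, Rational(-2759, 47888058)) = Rational(-6740237, 7981343)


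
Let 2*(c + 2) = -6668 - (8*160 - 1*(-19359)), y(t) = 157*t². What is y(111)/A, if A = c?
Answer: -3868794/27311 ≈ -141.66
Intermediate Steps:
c = -27311/2 (c = -2 + (-6668 - (8*160 - 1*(-19359)))/2 = -2 + (-6668 - (1280 + 19359))/2 = -2 + (-6668 - 1*20639)/2 = -2 + (-6668 - 20639)/2 = -2 + (½)*(-27307) = -2 - 27307/2 = -27311/2 ≈ -13656.)
A = -27311/2 ≈ -13656.
y(111)/A = (157*111²)/(-27311/2) = (157*12321)*(-2/27311) = 1934397*(-2/27311) = -3868794/27311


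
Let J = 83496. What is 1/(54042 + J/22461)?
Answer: 7487/404640286 ≈ 1.8503e-5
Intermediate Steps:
1/(54042 + J/22461) = 1/(54042 + 83496/22461) = 1/(54042 + 83496*(1/22461)) = 1/(54042 + 27832/7487) = 1/(404640286/7487) = 7487/404640286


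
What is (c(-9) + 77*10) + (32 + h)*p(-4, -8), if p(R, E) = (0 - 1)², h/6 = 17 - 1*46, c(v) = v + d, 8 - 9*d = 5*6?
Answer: 5549/9 ≈ 616.56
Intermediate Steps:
d = -22/9 (d = 8/9 - 5*6/9 = 8/9 - ⅑*30 = 8/9 - 10/3 = -22/9 ≈ -2.4444)
c(v) = -22/9 + v (c(v) = v - 22/9 = -22/9 + v)
h = -174 (h = 6*(17 - 1*46) = 6*(17 - 46) = 6*(-29) = -174)
p(R, E) = 1 (p(R, E) = (-1)² = 1)
(c(-9) + 77*10) + (32 + h)*p(-4, -8) = ((-22/9 - 9) + 77*10) + (32 - 174)*1 = (-103/9 + 770) - 142*1 = 6827/9 - 142 = 5549/9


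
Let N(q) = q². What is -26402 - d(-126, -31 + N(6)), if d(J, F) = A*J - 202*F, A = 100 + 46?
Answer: -6996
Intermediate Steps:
A = 146
d(J, F) = -202*F + 146*J (d(J, F) = 146*J - 202*F = -202*F + 146*J)
-26402 - d(-126, -31 + N(6)) = -26402 - (-202*(-31 + 6²) + 146*(-126)) = -26402 - (-202*(-31 + 36) - 18396) = -26402 - (-202*5 - 18396) = -26402 - (-1010 - 18396) = -26402 - 1*(-19406) = -26402 + 19406 = -6996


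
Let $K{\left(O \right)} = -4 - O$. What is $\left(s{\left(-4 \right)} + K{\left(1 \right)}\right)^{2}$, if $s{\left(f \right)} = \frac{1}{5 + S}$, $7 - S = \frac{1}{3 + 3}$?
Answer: $\frac{121801}{5041} \approx 24.162$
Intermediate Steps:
$S = \frac{41}{6}$ ($S = 7 - \frac{1}{3 + 3} = 7 - \frac{1}{6} = \frac{41}{6} \approx 6.8333$)
$s{\left(f \right)} = \frac{6}{71}$ ($s{\left(f \right)} = \frac{1}{5 + \frac{41}{6}} = \frac{1}{\frac{71}{6}} = \frac{6}{71}$)
$\left(s{\left(-4 \right)} + K{\left(1 \right)}\right)^{2} = \left(\frac{6}{71} - 5\right)^{2} = \left(- \frac{349}{71}\right)^{2} = \frac{121801}{5041}$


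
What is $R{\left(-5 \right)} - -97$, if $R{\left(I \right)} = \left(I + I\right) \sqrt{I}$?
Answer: $97 - 10 i \sqrt{5} \approx 97.0 - 22.361 i$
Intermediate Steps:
$R{\left(I \right)} = 2 I^{\frac{3}{2}}$ ($R{\left(I \right)} = 2 I \sqrt{I} = 2 I^{\frac{3}{2}}$)
$R{\left(-5 \right)} - -97 = 2 \left(-5\right)^{\frac{3}{2}} - -97 = 2 \left(- 5 i \sqrt{5}\right) + 97 = - 10 i \sqrt{5} + 97 = 97 - 10 i \sqrt{5}$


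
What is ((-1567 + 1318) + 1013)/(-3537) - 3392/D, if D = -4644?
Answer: 78236/152091 ≈ 0.51440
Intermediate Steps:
((-1567 + 1318) + 1013)/(-3537) - 3392/D = ((-1567 + 1318) + 1013)/(-3537) - 3392/(-4644) = (-249 + 1013)*(-1/3537) - 3392*(-1/4644) = 764*(-1/3537) + 848/1161 = -764/3537 + 848/1161 = 78236/152091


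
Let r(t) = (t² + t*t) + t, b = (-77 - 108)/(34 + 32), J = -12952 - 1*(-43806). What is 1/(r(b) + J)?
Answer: 1089/33614066 ≈ 3.2397e-5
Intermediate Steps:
J = 30854 (J = -12952 + 43806 = 30854)
b = -185/66 ≈ -2.8030
r(t) = t + 2*t² (r(t) = (t² + t²) + t = 2*t² + t = t + 2*t²)
1/(r(b) + J) = 1/(-185*(1 + 2*(-185/66))/66 + 30854) = 1/(-185*(1 - 185/33)/66 + 30854) = 1/(-185/66*(-152/33) + 30854) = 1/(14060/1089 + 30854) = 1/(33614066/1089) = 1089/33614066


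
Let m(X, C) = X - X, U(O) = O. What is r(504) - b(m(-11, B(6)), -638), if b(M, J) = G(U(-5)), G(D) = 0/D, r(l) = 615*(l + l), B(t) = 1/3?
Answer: 619920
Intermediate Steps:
B(t) = ⅓
r(l) = 1230*l (r(l) = 615*(2*l) = 1230*l)
G(D) = 0
m(X, C) = 0
b(M, J) = 0
r(504) - b(m(-11, B(6)), -638) = 1230*504 - 1*0 = 619920 + 0 = 619920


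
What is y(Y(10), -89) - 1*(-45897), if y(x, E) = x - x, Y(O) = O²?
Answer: 45897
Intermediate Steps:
y(x, E) = 0
y(Y(10), -89) - 1*(-45897) = 0 - 1*(-45897) = 0 + 45897 = 45897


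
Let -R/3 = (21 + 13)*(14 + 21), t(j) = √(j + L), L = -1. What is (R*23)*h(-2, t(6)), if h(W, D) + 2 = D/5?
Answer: 164220 - 16422*√5 ≈ 1.2750e+5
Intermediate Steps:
t(j) = √(-1 + j) (t(j) = √(j - 1) = √(-1 + j))
h(W, D) = -2 + D/5
R = -3570 (R = -3*(21 + 13)*(14 + 21) = -102*35 = -3*1190 = -3570)
(R*23)*h(-2, t(6)) = (-3570*23)*(-2 + √(-1 + 6)/5) = -82110*(-2 + √5/5) = 164220 - 16422*√5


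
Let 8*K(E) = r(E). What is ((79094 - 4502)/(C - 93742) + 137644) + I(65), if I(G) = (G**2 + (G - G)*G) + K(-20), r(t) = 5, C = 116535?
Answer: 25869671637/182344 ≈ 1.4187e+5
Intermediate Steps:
K(E) = 5/8 (K(E) = (1/8)*5 = 5/8)
I(G) = 5/8 + G**2 (I(G) = (G**2 + (G - G)*G) + 5/8 = (G**2 + 0*G) + 5/8 = (G**2 + 0) + 5/8 = G**2 + 5/8 = 5/8 + G**2)
((79094 - 4502)/(C - 93742) + 137644) + I(65) = ((79094 - 4502)/(116535 - 93742) + 137644) + (5/8 + 65**2) = (74592/22793 + 137644) + (5/8 + 4225) = (74592*(1/22793) + 137644) + 33805/8 = (74592/22793 + 137644) + 33805/8 = 3137394284/22793 + 33805/8 = 25869671637/182344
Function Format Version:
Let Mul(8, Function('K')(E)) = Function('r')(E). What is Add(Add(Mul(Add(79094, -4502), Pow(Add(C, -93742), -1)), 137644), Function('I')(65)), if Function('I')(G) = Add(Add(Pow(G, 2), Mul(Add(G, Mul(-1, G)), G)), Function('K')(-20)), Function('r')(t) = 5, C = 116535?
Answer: Rational(25869671637, 182344) ≈ 1.4187e+5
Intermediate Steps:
Function('K')(E) = Rational(5, 8) (Function('K')(E) = Mul(Rational(1, 8), 5) = Rational(5, 8))
Function('I')(G) = Add(Rational(5, 8), Pow(G, 2)) (Function('I')(G) = Add(Add(Pow(G, 2), Mul(Add(G, Mul(-1, G)), G)), Rational(5, 8)) = Add(Add(Pow(G, 2), Mul(0, G)), Rational(5, 8)) = Add(Add(Pow(G, 2), 0), Rational(5, 8)) = Add(Pow(G, 2), Rational(5, 8)) = Add(Rational(5, 8), Pow(G, 2)))
Add(Add(Mul(Add(79094, -4502), Pow(Add(C, -93742), -1)), 137644), Function('I')(65)) = Add(Add(Mul(Add(79094, -4502), Pow(Add(116535, -93742), -1)), 137644), Add(Rational(5, 8), Pow(65, 2))) = Add(Add(Mul(74592, Pow(22793, -1)), 137644), Add(Rational(5, 8), 4225)) = Add(Add(Mul(74592, Rational(1, 22793)), 137644), Rational(33805, 8)) = Add(Add(Rational(74592, 22793), 137644), Rational(33805, 8)) = Add(Rational(3137394284, 22793), Rational(33805, 8)) = Rational(25869671637, 182344)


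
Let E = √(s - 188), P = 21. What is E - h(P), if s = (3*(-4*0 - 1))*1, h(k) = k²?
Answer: -441 + I*√191 ≈ -441.0 + 13.82*I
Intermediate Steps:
s = -3 (s = (3*(0 - 1))*1 = (3*(-1))*1 = -3*1 = -3)
E = I*√191 (E = √(-3 - 188) = √(-191) = I*√191 ≈ 13.82*I)
E - h(P) = I*√191 - 1*21² = I*√191 - 1*441 = I*√191 - 441 = -441 + I*√191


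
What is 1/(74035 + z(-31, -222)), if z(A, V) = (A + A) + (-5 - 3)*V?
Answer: 1/75749 ≈ 1.3201e-5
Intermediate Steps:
z(A, V) = -8*V + 2*A (z(A, V) = 2*A - 8*V = -8*V + 2*A)
1/(74035 + z(-31, -222)) = 1/(74035 + (-8*(-222) + 2*(-31))) = 1/(74035 + (1776 - 62)) = 1/(74035 + 1714) = 1/75749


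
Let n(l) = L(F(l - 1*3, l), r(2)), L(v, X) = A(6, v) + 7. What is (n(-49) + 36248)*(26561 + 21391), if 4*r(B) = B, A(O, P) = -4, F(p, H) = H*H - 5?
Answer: 1738307952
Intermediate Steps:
F(p, H) = -5 + H² (F(p, H) = H² - 5 = -5 + H²)
r(B) = B/4
L(v, X) = 3 (L(v, X) = -4 + 7 = 3)
n(l) = 3
(n(-49) + 36248)*(26561 + 21391) = (3 + 36248)*(26561 + 21391) = 36251*47952 = 1738307952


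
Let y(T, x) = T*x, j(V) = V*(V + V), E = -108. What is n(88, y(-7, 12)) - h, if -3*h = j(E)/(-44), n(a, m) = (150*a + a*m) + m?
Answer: 61020/11 ≈ 5547.3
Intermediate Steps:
j(V) = 2*V² (j(V) = V*(2*V) = 2*V²)
n(a, m) = m + 150*a + a*m
h = 1944/11 (h = -2*(-108)²/(3*(-44)) = -2*11664*(-1)/(3*44) = -7776*(-1)/44 = -⅓*(-5832/11) = 1944/11 ≈ 176.73)
n(88, y(-7, 12)) - h = (-7*12 + 150*88 + 88*(-7*12)) - 1*1944/11 = (-84 + 13200 + 88*(-84)) - 1944/11 = (-84 + 13200 - 7392) - 1944/11 = 5724 - 1944/11 = 61020/11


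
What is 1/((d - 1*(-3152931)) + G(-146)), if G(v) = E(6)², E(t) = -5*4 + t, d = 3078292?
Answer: 1/6231419 ≈ 1.6048e-7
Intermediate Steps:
E(t) = -20 + t
G(v) = 196 (G(v) = (-20 + 6)² = (-14)² = 196)
1/((d - 1*(-3152931)) + G(-146)) = 1/((3078292 - 1*(-3152931)) + 196) = 1/((3078292 + 3152931) + 196) = 1/(6231223 + 196) = 1/6231419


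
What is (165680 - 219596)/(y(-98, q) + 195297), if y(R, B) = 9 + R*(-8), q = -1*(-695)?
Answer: -26958/98045 ≈ -0.27496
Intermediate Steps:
q = 695
y(R, B) = 9 - 8*R
(165680 - 219596)/(y(-98, q) + 195297) = (165680 - 219596)/((9 - 8*(-98)) + 195297) = -53916/((9 + 784) + 195297) = -53916/(793 + 195297) = -53916/196090 = -53916*1/196090 = -26958/98045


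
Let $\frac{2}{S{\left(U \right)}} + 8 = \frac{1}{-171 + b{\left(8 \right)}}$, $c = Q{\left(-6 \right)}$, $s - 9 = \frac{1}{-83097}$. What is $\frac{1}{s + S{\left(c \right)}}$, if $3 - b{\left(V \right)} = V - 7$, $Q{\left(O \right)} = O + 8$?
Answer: $\frac{37476747}{327928010} \approx 0.11428$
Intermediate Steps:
$Q{\left(O \right)} = 8 + O$
$s = \frac{747872}{83097}$ ($s = 9 + \frac{1}{-83097} = 9 - \frac{1}{83097} = \frac{747872}{83097} \approx 9.0$)
$c = 2$ ($c = 8 - 6 = 2$)
$b{\left(V \right)} = 10 - V$ ($b{\left(V \right)} = 3 - \left(V - 7\right) = 3 - \left(-7 + V\right) = 10 - V$)
$S{\left(U \right)} = - \frac{338}{1353}$ ($S{\left(U \right)} = \frac{2}{-8 + \frac{1}{-171 + \left(10 - 8\right)}} = \frac{2}{-8 + \frac{1}{-171 + 2}} = \frac{2}{-8 + \frac{1}{-169}} = \frac{2}{-8 - \frac{1}{169}} = \frac{2}{- \frac{1353}{169}} = 2 \left(- \frac{169}{1353}\right) = - \frac{338}{1353}$)
$\frac{1}{s + S{\left(c \right)}} = \frac{1}{\frac{747872}{83097} - \frac{338}{1353}} = \frac{1}{\frac{327928010}{37476747}} = \frac{37476747}{327928010}$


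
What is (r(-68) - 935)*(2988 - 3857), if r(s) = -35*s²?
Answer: 141451475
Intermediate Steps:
(r(-68) - 935)*(2988 - 3857) = (-35*(-68)² - 935)*(2988 - 3857) = (-35*4624 - 935)*(-869) = (-161840 - 935)*(-869) = -162775*(-869) = 141451475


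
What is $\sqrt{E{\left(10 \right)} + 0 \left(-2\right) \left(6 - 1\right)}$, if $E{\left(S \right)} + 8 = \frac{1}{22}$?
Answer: $\frac{5 i \sqrt{154}}{22} \approx 2.8204 i$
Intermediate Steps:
$E{\left(S \right)} = - \frac{175}{22}$ ($E{\left(S \right)} = -8 + \frac{1}{22} = - \frac{175}{22}$)
$\sqrt{E{\left(10 \right)} + 0 \left(-2\right) \left(6 - 1\right)} = \sqrt{- \frac{175}{22} + 0 \left(-2\right) \left(6 - 1\right)} = \sqrt{- \frac{175}{22} + 0 \cdot 5} = \sqrt{- \frac{175}{22} + 0} = \sqrt{- \frac{175}{22}} = \frac{5 i \sqrt{154}}{22}$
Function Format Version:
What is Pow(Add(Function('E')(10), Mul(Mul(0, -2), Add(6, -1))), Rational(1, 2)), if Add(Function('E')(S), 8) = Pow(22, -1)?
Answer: Mul(Rational(5, 22), I, Pow(154, Rational(1, 2))) ≈ Mul(2.8204, I)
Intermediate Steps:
Function('E')(S) = Rational(-175, 22) (Function('E')(S) = Add(-8, Pow(22, -1)) = Add(-8, Rational(1, 22)) = Rational(-175, 22))
Pow(Add(Function('E')(10), Mul(Mul(0, -2), Add(6, -1))), Rational(1, 2)) = Pow(Add(Rational(-175, 22), Mul(Mul(0, -2), Add(6, -1))), Rational(1, 2)) = Pow(Add(Rational(-175, 22), Mul(0, 5)), Rational(1, 2)) = Pow(Add(Rational(-175, 22), 0), Rational(1, 2)) = Pow(Rational(-175, 22), Rational(1, 2)) = Mul(Rational(5, 22), I, Pow(154, Rational(1, 2)))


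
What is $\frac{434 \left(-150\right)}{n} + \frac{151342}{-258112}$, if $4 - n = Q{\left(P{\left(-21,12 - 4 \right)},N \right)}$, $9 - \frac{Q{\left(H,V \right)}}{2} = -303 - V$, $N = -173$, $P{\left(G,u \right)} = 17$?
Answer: $\frac{4190405873}{17680672} \approx 237.0$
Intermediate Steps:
$Q{\left(H,V \right)} = 624 + 2 V$ ($Q{\left(H,V \right)} = 18 - 2 \left(-303 - V\right) = 18 + \left(606 + 2 V\right) = 624 + 2 V$)
$n = -274$ ($n = 4 - \left(624 + 2 \left(-173\right)\right) = 4 - \left(624 - 346\right) = 4 - 278 = -274$)
$\frac{434 \left(-150\right)}{n} + \frac{151342}{-258112} = \frac{434 \left(-150\right)}{-274} + \frac{151342}{-258112} = \left(-65100\right) \left(- \frac{1}{274}\right) + 151342 \left(- \frac{1}{258112}\right) = \frac{32550}{137} - \frac{75671}{129056} = \frac{4190405873}{17680672}$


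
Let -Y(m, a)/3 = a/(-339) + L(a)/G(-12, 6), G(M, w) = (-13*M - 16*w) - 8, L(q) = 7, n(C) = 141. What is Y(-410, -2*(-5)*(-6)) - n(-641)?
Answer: -834009/5876 ≈ -141.93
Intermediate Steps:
G(M, w) = -8 - 16*w - 13*M (G(M, w) = (-16*w - 13*M) - 8 = -8 - 16*w - 13*M)
Y(m, a) = -21/52 + a/113 (Y(m, a) = -3*(a/(-339) + 7/(-8 - 16*6 - 13*(-12))) = -3*(a*(-1/339) + 7/(-8 - 96 + 156)) = -3*(-a/339 + 7/52) = -3*(7/52 - a/339) = -21/52 + a/113)
Y(-410, -2*(-5)*(-6)) - n(-641) = (-21/52 + (-2*(-5)*(-6))/113) - 1*141 = (-21/52 + (10*(-6))/113) - 141 = (-21/52 + (1/113)*(-60)) - 141 = (-21/52 - 60/113) - 141 = -5493/5876 - 141 = -834009/5876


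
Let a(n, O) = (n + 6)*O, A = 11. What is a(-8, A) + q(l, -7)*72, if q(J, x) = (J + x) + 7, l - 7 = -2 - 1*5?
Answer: -22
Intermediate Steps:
l = 0 (l = 7 + (-2 - 1*5) = 7 + (-2 - 5) = 7 - 7 = 0)
a(n, O) = O*(6 + n) (a(n, O) = (6 + n)*O = O*(6 + n))
q(J, x) = 7 + J + x
a(-8, A) + q(l, -7)*72 = 11*(6 - 8) + (7 + 0 - 7)*72 = 11*(-2) + 0*72 = -22 + 0 = -22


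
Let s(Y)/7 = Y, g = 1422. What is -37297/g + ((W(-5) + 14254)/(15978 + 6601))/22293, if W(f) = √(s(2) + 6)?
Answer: -695317063073/26509958742 + 2*√5/503353647 ≈ -26.229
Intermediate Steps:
s(Y) = 7*Y
W(f) = 2*√5 (W(f) = √(7*2 + 6) = √(14 + 6) = √20 = 2*√5)
-37297/g + ((W(-5) + 14254)/(15978 + 6601))/22293 = -37297/1422 + ((2*√5 + 14254)/(15978 + 6601))/22293 = -37297*1/1422 + ((14254 + 2*√5)/22579)*(1/22293) = -37297/1422 + ((14254 + 2*√5)*(1/22579))*(1/22293) = -37297/1422 + (14254/22579 + 2*√5/22579)*(1/22293) = -37297/1422 + (14254/503353647 + 2*√5/503353647) = -695317063073/26509958742 + 2*√5/503353647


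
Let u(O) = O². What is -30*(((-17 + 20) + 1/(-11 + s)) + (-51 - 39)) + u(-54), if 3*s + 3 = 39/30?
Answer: 1918422/347 ≈ 5528.6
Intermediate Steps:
s = -17/30 (s = -1 + (39/30)/3 = -1 + (39*(1/30))/3 = -1 + (⅓)*(13/10) = -1 + 13/30 = -17/30 ≈ -0.56667)
-30*(((-17 + 20) + 1/(-11 + s)) + (-51 - 39)) + u(-54) = -30*(((-17 + 20) + 1/(-11 - 17/30)) + (-51 - 39)) + (-54)² = -30*((3 + 1/(-347/30)) - 90) + 2916 = -30*((3 - 30/347) - 90) + 2916 = -30*(1011/347 - 90) + 2916 = -30*(-30219/347) + 2916 = 906570/347 + 2916 = 1918422/347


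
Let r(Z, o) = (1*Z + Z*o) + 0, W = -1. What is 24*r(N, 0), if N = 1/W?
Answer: -24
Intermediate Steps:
N = -1 (N = 1/(-1) = -1)
r(Z, o) = Z + Z*o (r(Z, o) = (Z + Z*o) + 0 = Z + Z*o)
24*r(N, 0) = 24*(-(1 + 0)) = 24*(-1*1) = 24*(-1) = -24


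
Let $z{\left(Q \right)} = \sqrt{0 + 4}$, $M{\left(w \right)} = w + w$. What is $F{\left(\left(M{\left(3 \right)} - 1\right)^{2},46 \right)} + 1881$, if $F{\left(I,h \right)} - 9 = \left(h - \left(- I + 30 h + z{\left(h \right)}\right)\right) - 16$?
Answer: $563$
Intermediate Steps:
$M{\left(w \right)} = 2 w$
$z{\left(Q \right)} = 2$ ($z{\left(Q \right)} = \sqrt{4} = 2$)
$F{\left(I,h \right)} = -9 + I - 29 h$ ($F{\left(I,h \right)} = 9 - \left(18 - I + 29 h\right) = -9 + I - 29 h$)
$F{\left(\left(M{\left(3 \right)} - 1\right)^{2},46 \right)} + 1881 = \left(-9 + \left(2 \cdot 3 - 1\right)^{2} - 1334\right) + 1881 = \left(-9 + \left(6 - 1\right)^{2} - 1334\right) + 1881 = \left(-9 + 5^{2} - 1334\right) + 1881 = \left(-9 + 25 - 1334\right) + 1881 = -1318 + 1881 = 563$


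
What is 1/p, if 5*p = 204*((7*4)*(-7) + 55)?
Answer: -5/28764 ≈ -0.00017383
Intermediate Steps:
p = -28764/5 (p = (204*((7*4)*(-7) + 55))/5 = (204*(28*(-7) + 55))/5 = (204*(-196 + 55))/5 = (204*(-141))/5 = (⅕)*(-28764) = -28764/5 ≈ -5752.8)
1/p = 1/(-28764/5) = -5/28764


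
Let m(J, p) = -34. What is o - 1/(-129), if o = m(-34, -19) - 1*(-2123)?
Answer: 269482/129 ≈ 2089.0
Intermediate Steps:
o = 2089 (o = -34 - 1*(-2123) = -34 + 2123 = 2089)
o - 1/(-129) = 2089 - 1/(-129) = 2089 - 1*(-1/129) = 2089 + 1/129 = 269482/129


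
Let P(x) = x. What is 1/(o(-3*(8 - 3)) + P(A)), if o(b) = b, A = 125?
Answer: 1/110 ≈ 0.0090909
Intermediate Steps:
1/(o(-3*(8 - 3)) + P(A)) = 1/(-3*(8 - 3) + 125) = 1/(-3*5 + 125) = 1/(-15 + 125) = 1/110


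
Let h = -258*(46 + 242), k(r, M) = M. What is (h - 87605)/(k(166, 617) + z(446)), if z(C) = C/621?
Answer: -9140499/34873 ≈ -262.11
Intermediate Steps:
z(C) = C/621 (z(C) = C*(1/621) = C/621)
h = -74304 (h = -258*288 = -74304)
(h - 87605)/(k(166, 617) + z(446)) = (-74304 - 87605)/(617 + (1/621)*446) = -161909/(617 + 446/621) = -161909/383603/621 = -161909*621/383603 = -9140499/34873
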